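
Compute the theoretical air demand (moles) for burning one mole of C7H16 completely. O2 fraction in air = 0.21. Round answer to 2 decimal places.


Balanced combustion: C7H16 + 11 O2 -> 7 CO2 + 8 H2O
O2 needed = C + H/4 = 7 + 16/4 = 11.00 moles
Air moles = O2 / 0.21 = 11.00 / 0.21 = 52.38 moles air


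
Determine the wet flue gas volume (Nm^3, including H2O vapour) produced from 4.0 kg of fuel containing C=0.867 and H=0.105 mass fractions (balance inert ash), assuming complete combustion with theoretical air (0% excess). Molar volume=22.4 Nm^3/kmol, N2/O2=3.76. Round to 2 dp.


Per kg fuel: CO2 = (C/12 kmol)*22.4 = (0.867/12)*22.4 = 1.61840 Nm^3
Per kg fuel: H2O = (H/2 kmol)*22.4 = (0.105/2)*22.4 = 1.17600 Nm^3
O2 needed per kg fuel = C/12 + H/4 = 0.867/12 + 0.105/4 = 0.09850000 kmol
Per kg fuel: N2 = O2*3.76*22.4 = 0.09850000*3.76*22.4 = 8.29606 Nm^3
Total per kg = 1.61840 + 1.17600 + 8.29606 = 11.09046 Nm^3
Total = 11.09046 * 4.0 = 44.36 Nm^3


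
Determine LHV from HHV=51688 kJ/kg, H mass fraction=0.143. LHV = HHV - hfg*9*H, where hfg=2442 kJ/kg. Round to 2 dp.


LHV = HHV - hfg * 9 * H
Water correction = 2442 * 9 * 0.143 = 3142.854 kJ/kg
LHV = 51688 - 3142.854 = 48545.15 kJ/kg


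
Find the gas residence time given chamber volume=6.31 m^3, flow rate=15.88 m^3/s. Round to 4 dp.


tau = V / Q_flow
tau = 6.31 / 15.88 = 0.3974 s


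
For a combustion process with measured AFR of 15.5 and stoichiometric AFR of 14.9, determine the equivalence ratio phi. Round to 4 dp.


phi = AFR_stoich / AFR_actual
phi = 14.9 / 15.5 = 0.9613


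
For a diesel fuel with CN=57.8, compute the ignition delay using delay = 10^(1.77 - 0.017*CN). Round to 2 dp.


delay = 10^(1.77 - 0.017*CN)
Exponent = 1.77 - 0.017*57.8 = 0.7874
delay = 10^0.7874 = 6.13 ms


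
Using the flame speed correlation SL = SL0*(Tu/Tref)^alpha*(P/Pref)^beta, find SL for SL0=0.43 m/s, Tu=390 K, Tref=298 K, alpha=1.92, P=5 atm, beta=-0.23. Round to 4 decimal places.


SL = SL0 * (Tu/Tref)^alpha * (P/Pref)^beta
T ratio = 390/298 = 1.30872483
(T ratio)^alpha = 1.30872483^1.92 = 1.676289
(P/Pref)^beta = 5^(-0.23) = 0.690616
SL = 0.43 * 1.676289 * 0.690616 = 0.4978 m/s


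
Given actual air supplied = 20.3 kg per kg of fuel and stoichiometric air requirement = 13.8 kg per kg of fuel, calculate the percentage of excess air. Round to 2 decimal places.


Excess air = actual - stoichiometric = 20.3 - 13.8 = 6.50 kg/kg fuel
Excess air % = (excess / stoich) * 100 = (6.50 / 13.8) * 100 = 47.10%


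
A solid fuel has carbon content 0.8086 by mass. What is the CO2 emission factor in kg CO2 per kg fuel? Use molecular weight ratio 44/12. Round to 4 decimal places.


EF = C_frac * (M_CO2 / M_C)
EF = 0.8086 * (44/12)
EF = 0.8086 * 3.666667 = 2.9649 kg_CO2/kg_fuel


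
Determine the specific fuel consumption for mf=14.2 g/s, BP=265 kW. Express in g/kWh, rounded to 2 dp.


SFC = (mf / BP) * 3600
Rate = 14.2 / 265 = 0.053585 g/(s*kW)
SFC = 0.053585 * 3600 = 192.91 g/kWh


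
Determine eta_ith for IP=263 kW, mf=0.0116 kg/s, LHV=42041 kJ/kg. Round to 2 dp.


eta_ith = (IP / (mf * LHV)) * 100
Denominator = 0.0116 * 42041 = 487.6756 kW
eta_ith = (263 / 487.6756) * 100 = 53.93%


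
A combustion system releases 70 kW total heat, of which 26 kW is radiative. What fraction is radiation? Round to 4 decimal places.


f_rad = Q_rad / Q_total
f_rad = 26 / 70 = 0.3714


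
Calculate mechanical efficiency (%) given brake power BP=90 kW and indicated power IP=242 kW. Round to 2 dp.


eta_mech = (BP / IP) * 100
Ratio = 90 / 242 = 0.3719
eta_mech = 0.3719 * 100 = 37.19%


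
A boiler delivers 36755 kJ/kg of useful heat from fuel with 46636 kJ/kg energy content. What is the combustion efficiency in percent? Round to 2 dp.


Efficiency = (Q_useful / Q_fuel) * 100
Efficiency = (36755 / 46636) * 100
Efficiency = 0.7881 * 100 = 78.81%


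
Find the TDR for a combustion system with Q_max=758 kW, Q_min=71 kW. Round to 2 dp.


TDR = Q_max / Q_min
TDR = 758 / 71 = 10.68


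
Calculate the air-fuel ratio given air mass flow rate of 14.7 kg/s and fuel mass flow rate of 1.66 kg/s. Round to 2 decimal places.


AFR = m_air / m_fuel
AFR = 14.7 / 1.66 = 8.86


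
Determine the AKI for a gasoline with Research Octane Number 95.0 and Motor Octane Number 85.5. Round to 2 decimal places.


AKI = (RON + MON) / 2
AKI = (95.0 + 85.5) / 2
AKI = 180.5 / 2 = 90.25


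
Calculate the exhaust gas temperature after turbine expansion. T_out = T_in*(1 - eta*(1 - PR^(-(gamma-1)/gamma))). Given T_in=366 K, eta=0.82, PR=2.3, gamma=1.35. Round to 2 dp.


T_out = T_in * (1 - eta * (1 - PR^(-(gamma-1)/gamma)))
Exponent = -(1.35-1)/1.35 = -0.25925926
PR^exp = 2.3^(-0.25925926) = 0.80578413
Factor = 1 - 0.82*(1 - 0.80578413) = 0.84074299
T_out = 366 * 0.84074299 = 307.71 K


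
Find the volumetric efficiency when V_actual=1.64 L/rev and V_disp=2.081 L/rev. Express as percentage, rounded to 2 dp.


eta_v = (V_actual / V_disp) * 100
Ratio = 1.64 / 2.081 = 0.7881
eta_v = 0.7881 * 100 = 78.81%


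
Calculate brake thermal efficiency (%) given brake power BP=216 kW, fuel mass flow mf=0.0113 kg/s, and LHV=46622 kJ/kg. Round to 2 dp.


eta_BTE = (BP / (mf * LHV)) * 100
Denominator = 0.0113 * 46622 = 526.8286 kW
eta_BTE = (216 / 526.8286) * 100 = 41.00%


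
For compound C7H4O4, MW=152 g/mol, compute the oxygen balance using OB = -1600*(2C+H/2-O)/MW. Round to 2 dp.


OB = -1600 * (2C + H/2 - O) / MW
Inner = 2*7 + 4/2 - 4 = 12.00
OB = -1600 * 12.00 / 152 = -126.32%


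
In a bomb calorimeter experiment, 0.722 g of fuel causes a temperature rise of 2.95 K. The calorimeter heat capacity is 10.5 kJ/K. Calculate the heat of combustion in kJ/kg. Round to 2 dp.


Hc = C_cal * delta_T / m_fuel
Q_released = 10.5 * 2.95 = 30.9750 kJ
m_fuel = 0.722 g = 0.722/1000 kg = 0.000722 kg
Hc = 30.9750 / 0.000722 = 42901.66 kJ/kg


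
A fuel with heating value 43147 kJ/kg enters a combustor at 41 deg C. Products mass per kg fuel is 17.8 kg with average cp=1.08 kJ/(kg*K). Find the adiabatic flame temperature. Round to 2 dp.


T_ad = T_in + Hc / (m_p * cp)
Denominator = 17.8 * 1.08 = 19.2240
Temperature rise = 43147 / 19.2240 = 2244.43 K
T_ad = 41 + 2244.43 = 2285.43 deg C


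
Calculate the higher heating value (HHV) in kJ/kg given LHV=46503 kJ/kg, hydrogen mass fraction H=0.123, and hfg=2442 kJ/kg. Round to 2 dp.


HHV = LHV + hfg * 9 * H
Water addition = 2442 * 9 * 0.123 = 2703.294 kJ/kg
HHV = 46503 + 2703.294 = 49206.29 kJ/kg


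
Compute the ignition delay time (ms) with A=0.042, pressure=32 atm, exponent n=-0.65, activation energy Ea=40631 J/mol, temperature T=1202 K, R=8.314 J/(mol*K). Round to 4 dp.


tau = A * P^n * exp(Ea/(R*T))
P^n = 32^(-0.65) = 0.10511205
Ea/(R*T) = 40631/(8.314*1202) = 4.065772
exp(Ea/(R*T)) = 58.309908
tau = 0.042 * 0.10511205 * 58.309908 = 0.2574 ms


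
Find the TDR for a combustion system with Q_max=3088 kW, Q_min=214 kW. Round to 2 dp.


TDR = Q_max / Q_min
TDR = 3088 / 214 = 14.43


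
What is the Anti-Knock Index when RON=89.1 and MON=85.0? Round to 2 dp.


AKI = (RON + MON) / 2
AKI = (89.1 + 85.0) / 2
AKI = 174.1 / 2 = 87.05


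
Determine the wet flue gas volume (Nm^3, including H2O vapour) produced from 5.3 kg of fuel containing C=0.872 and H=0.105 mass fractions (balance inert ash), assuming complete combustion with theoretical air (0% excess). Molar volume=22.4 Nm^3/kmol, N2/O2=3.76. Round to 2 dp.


Per kg fuel: CO2 = (C/12 kmol)*22.4 = (0.872/12)*22.4 = 1.62773 Nm^3
Per kg fuel: H2O = (H/2 kmol)*22.4 = (0.105/2)*22.4 = 1.17600 Nm^3
O2 needed per kg fuel = C/12 + H/4 = 0.872/12 + 0.105/4 = 0.09891667 kmol
Per kg fuel: N2 = O2*3.76*22.4 = 0.09891667*3.76*22.4 = 8.33116 Nm^3
Total per kg = 1.62773 + 1.17600 + 8.33116 = 11.13489 Nm^3
Total = 11.13489 * 5.3 = 59.01 Nm^3


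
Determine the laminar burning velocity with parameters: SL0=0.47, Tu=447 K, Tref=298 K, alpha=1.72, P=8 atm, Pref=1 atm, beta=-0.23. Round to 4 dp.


SL = SL0 * (Tu/Tref)^alpha * (P/Pref)^beta
T ratio = 447/298 = 1.50000000
(T ratio)^alpha = 1.50000000^1.72 = 2.008524
(P/Pref)^beta = 8^(-0.23) = 0.619854
SL = 0.47 * 2.008524 * 0.619854 = 0.5851 m/s


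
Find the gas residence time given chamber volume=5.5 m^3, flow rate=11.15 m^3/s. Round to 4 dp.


tau = V / Q_flow
tau = 5.5 / 11.15 = 0.4933 s


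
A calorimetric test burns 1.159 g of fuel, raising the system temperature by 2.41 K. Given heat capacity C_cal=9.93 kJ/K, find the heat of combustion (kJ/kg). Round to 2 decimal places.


Hc = C_cal * delta_T / m_fuel
Q_released = 9.93 * 2.41 = 23.9313 kJ
m_fuel = 1.159 g = 1.159/1000 kg = 0.001159 kg
Hc = 23.9313 / 0.001159 = 20648.23 kJ/kg


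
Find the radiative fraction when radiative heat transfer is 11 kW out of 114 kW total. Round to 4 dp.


f_rad = Q_rad / Q_total
f_rad = 11 / 114 = 0.0965


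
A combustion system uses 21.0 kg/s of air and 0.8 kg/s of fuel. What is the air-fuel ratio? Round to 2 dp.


AFR = m_air / m_fuel
AFR = 21.0 / 0.8 = 26.25


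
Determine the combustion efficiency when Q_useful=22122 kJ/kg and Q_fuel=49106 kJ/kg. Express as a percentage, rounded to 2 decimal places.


Efficiency = (Q_useful / Q_fuel) * 100
Efficiency = (22122 / 49106) * 100
Efficiency = 0.4505 * 100 = 45.05%


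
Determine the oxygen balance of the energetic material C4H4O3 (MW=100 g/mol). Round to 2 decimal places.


OB = -1600 * (2C + H/2 - O) / MW
Inner = 2*4 + 4/2 - 3 = 7.00
OB = -1600 * 7.00 / 100 = -112.00%


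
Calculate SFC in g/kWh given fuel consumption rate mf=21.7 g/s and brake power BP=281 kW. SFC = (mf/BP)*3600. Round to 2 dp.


SFC = (mf / BP) * 3600
Rate = 21.7 / 281 = 0.077224 g/(s*kW)
SFC = 0.077224 * 3600 = 278.01 g/kWh


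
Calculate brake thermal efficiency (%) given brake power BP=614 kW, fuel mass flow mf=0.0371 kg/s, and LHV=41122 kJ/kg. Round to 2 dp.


eta_BTE = (BP / (mf * LHV)) * 100
Denominator = 0.0371 * 41122 = 1525.6262 kW
eta_BTE = (614 / 1525.6262) * 100 = 40.25%


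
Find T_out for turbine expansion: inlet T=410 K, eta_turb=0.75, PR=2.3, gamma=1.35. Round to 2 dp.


T_out = T_in * (1 - eta * (1 - PR^(-(gamma-1)/gamma)))
Exponent = -(1.35-1)/1.35 = -0.25925926
PR^exp = 2.3^(-0.25925926) = 0.80578413
Factor = 1 - 0.75*(1 - 0.80578413) = 0.85433810
T_out = 410 * 0.85433810 = 350.28 K


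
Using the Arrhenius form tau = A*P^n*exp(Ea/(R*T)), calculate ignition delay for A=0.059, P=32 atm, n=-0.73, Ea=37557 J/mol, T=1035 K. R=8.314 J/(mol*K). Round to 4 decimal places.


tau = A * P^n * exp(Ea/(R*T))
P^n = 32^(-0.73) = 0.07966004
Ea/(R*T) = 37557/(8.314*1035) = 4.364561
exp(Ea/(R*T)) = 78.614846
tau = 0.059 * 0.07966004 * 78.614846 = 0.3695 ms


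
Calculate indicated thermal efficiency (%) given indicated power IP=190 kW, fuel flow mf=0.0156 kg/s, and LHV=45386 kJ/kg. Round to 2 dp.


eta_ith = (IP / (mf * LHV)) * 100
Denominator = 0.0156 * 45386 = 708.0216 kW
eta_ith = (190 / 708.0216) * 100 = 26.84%


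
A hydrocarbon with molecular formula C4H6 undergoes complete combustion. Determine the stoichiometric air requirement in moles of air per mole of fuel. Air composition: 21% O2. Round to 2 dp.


Balanced combustion: C4H6 + 5.5 O2 -> 4 CO2 + 3 H2O
O2 needed = C + H/4 = 4 + 6/4 = 5.50 moles
Air moles = O2 / 0.21 = 5.50 / 0.21 = 26.19 moles air


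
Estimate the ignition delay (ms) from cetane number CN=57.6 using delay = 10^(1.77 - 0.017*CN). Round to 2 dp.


delay = 10^(1.77 - 0.017*CN)
Exponent = 1.77 - 0.017*57.6 = 0.7908
delay = 10^0.7908 = 6.18 ms


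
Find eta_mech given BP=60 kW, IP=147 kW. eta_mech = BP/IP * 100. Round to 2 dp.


eta_mech = (BP / IP) * 100
Ratio = 60 / 147 = 0.4082
eta_mech = 0.4082 * 100 = 40.82%


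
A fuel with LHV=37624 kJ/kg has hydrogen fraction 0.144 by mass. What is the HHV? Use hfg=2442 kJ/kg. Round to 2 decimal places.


HHV = LHV + hfg * 9 * H
Water addition = 2442 * 9 * 0.144 = 3164.832 kJ/kg
HHV = 37624 + 3164.832 = 40788.83 kJ/kg


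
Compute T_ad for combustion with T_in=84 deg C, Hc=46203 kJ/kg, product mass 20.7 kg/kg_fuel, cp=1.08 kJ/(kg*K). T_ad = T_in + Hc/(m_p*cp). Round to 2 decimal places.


T_ad = T_in + Hc / (m_p * cp)
Denominator = 20.7 * 1.08 = 22.3560
Temperature rise = 46203 / 22.3560 = 2066.69 K
T_ad = 84 + 2066.69 = 2150.69 deg C


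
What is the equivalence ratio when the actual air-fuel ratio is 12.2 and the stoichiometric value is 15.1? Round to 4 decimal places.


phi = AFR_stoich / AFR_actual
phi = 15.1 / 12.2 = 1.2377


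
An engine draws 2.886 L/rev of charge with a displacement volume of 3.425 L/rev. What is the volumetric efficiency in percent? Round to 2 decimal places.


eta_v = (V_actual / V_disp) * 100
Ratio = 2.886 / 3.425 = 0.8426
eta_v = 0.8426 * 100 = 84.26%


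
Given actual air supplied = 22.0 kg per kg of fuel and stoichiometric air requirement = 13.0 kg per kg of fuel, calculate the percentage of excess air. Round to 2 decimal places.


Excess air = actual - stoichiometric = 22.0 - 13.0 = 9.00 kg/kg fuel
Excess air % = (excess / stoich) * 100 = (9.00 / 13.0) * 100 = 69.23%


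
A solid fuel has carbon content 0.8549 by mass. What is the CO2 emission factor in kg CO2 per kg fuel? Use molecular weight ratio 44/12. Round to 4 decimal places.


EF = C_frac * (M_CO2 / M_C)
EF = 0.8549 * (44/12)
EF = 0.8549 * 3.666667 = 3.1346 kg_CO2/kg_fuel


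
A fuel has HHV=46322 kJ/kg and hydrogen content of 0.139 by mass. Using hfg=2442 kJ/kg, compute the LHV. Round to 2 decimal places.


LHV = HHV - hfg * 9 * H
Water correction = 2442 * 9 * 0.139 = 3054.942 kJ/kg
LHV = 46322 - 3054.942 = 43267.06 kJ/kg


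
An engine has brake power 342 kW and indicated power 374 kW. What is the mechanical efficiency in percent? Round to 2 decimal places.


eta_mech = (BP / IP) * 100
Ratio = 342 / 374 = 0.9144
eta_mech = 0.9144 * 100 = 91.44%


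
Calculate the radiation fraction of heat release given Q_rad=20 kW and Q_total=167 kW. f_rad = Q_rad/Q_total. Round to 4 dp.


f_rad = Q_rad / Q_total
f_rad = 20 / 167 = 0.1198


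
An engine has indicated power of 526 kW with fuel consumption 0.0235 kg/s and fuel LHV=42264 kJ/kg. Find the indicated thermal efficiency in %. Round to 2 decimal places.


eta_ith = (IP / (mf * LHV)) * 100
Denominator = 0.0235 * 42264 = 993.2040 kW
eta_ith = (526 / 993.2040) * 100 = 52.96%


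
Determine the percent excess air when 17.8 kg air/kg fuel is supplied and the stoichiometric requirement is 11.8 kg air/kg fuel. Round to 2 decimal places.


Excess air = actual - stoichiometric = 17.8 - 11.8 = 6.00 kg/kg fuel
Excess air % = (excess / stoich) * 100 = (6.00 / 11.8) * 100 = 50.85%


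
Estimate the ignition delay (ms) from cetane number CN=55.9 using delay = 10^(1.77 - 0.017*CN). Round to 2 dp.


delay = 10^(1.77 - 0.017*CN)
Exponent = 1.77 - 0.017*55.9 = 0.8197
delay = 10^0.8197 = 6.60 ms


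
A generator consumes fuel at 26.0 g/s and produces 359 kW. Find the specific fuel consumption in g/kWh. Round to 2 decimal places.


SFC = (mf / BP) * 3600
Rate = 26.0 / 359 = 0.072423 g/(s*kW)
SFC = 0.072423 * 3600 = 260.72 g/kWh


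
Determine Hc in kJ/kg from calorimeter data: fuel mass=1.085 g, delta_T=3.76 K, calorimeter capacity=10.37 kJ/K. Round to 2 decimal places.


Hc = C_cal * delta_T / m_fuel
Q_released = 10.37 * 3.76 = 38.9912 kJ
m_fuel = 1.085 g = 1.085/1000 kg = 0.001085 kg
Hc = 38.9912 / 0.001085 = 35936.59 kJ/kg


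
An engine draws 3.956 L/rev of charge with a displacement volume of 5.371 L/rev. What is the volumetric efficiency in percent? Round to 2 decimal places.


eta_v = (V_actual / V_disp) * 100
Ratio = 3.956 / 5.371 = 0.7365
eta_v = 0.7365 * 100 = 73.65%


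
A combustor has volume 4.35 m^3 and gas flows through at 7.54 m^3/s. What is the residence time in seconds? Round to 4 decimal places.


tau = V / Q_flow
tau = 4.35 / 7.54 = 0.5769 s


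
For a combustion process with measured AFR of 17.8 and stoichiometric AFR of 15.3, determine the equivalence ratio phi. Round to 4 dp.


phi = AFR_stoich / AFR_actual
phi = 15.3 / 17.8 = 0.8596


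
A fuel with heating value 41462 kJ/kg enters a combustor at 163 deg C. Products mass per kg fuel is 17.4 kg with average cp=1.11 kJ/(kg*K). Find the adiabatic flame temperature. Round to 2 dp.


T_ad = T_in + Hc / (m_p * cp)
Denominator = 17.4 * 1.11 = 19.3140
Temperature rise = 41462 / 19.3140 = 2146.73 K
T_ad = 163 + 2146.73 = 2309.73 deg C


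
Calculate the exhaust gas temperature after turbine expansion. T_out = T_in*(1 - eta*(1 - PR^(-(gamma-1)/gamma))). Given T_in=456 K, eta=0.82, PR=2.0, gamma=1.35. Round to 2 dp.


T_out = T_in * (1 - eta * (1 - PR^(-(gamma-1)/gamma)))
Exponent = -(1.35-1)/1.35 = -0.25925926
PR^exp = 2.0^(-0.25925926) = 0.83551680
Factor = 1 - 0.82*(1 - 0.83551680) = 0.86512378
T_out = 456 * 0.86512378 = 394.50 K


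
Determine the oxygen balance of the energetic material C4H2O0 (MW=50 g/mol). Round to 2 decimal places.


OB = -1600 * (2C + H/2 - O) / MW
Inner = 2*4 + 2/2 - 0 = 9.00
OB = -1600 * 9.00 / 50 = -288.00%


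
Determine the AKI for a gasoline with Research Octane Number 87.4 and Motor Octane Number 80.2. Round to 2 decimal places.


AKI = (RON + MON) / 2
AKI = (87.4 + 80.2) / 2
AKI = 167.6 / 2 = 83.80


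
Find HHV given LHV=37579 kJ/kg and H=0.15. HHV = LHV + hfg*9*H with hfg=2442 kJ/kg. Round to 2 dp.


HHV = LHV + hfg * 9 * H
Water addition = 2442 * 9 * 0.15 = 3296.700 kJ/kg
HHV = 37579 + 3296.700 = 40875.70 kJ/kg


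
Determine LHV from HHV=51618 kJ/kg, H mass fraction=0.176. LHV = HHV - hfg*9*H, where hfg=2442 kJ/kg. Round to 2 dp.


LHV = HHV - hfg * 9 * H
Water correction = 2442 * 9 * 0.176 = 3868.128 kJ/kg
LHV = 51618 - 3868.128 = 47749.87 kJ/kg


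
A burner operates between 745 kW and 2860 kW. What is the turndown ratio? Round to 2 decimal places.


TDR = Q_max / Q_min
TDR = 2860 / 745 = 3.84


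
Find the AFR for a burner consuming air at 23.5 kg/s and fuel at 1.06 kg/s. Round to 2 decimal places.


AFR = m_air / m_fuel
AFR = 23.5 / 1.06 = 22.17


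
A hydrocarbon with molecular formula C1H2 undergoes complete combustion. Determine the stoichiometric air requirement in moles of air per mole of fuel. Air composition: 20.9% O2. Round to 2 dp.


Balanced combustion: C1H2 + 1.5 O2 -> 1 CO2 + 1 H2O
O2 needed = C + H/4 = 1 + 2/4 = 1.50 moles
Air moles = O2 / 0.209 = 1.50 / 0.209 = 7.18 moles air


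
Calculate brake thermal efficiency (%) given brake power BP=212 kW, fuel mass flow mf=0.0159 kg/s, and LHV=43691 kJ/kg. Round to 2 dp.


eta_BTE = (BP / (mf * LHV)) * 100
Denominator = 0.0159 * 43691 = 694.6869 kW
eta_BTE = (212 / 694.6869) * 100 = 30.52%


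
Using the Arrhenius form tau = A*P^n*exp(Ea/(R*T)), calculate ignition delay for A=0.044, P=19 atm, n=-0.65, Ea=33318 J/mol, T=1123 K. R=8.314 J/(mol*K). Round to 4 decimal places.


tau = A * P^n * exp(Ea/(R*T))
P^n = 19^(-0.65) = 0.14750616
Ea/(R*T) = 33318/(8.314*1123) = 3.568528
exp(Ea/(R*T)) = 35.464362
tau = 0.044 * 0.14750616 * 35.464362 = 0.2302 ms


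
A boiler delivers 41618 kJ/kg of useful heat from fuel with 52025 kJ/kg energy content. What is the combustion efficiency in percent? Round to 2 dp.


Efficiency = (Q_useful / Q_fuel) * 100
Efficiency = (41618 / 52025) * 100
Efficiency = 0.8000 * 100 = 80.00%


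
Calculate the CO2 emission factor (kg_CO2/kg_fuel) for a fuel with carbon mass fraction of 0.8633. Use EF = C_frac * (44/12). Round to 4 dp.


EF = C_frac * (M_CO2 / M_C)
EF = 0.8633 * (44/12)
EF = 0.8633 * 3.666667 = 3.1654 kg_CO2/kg_fuel


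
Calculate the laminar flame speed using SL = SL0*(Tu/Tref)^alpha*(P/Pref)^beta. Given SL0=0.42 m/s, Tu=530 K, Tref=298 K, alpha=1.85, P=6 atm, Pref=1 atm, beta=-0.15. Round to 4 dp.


SL = SL0 * (Tu/Tref)^alpha * (P/Pref)^beta
T ratio = 530/298 = 1.77852349
(T ratio)^alpha = 1.77852349^1.85 = 2.901418
(P/Pref)^beta = 6^(-0.15) = 0.764324
SL = 0.42 * 2.901418 * 0.764324 = 0.9314 m/s


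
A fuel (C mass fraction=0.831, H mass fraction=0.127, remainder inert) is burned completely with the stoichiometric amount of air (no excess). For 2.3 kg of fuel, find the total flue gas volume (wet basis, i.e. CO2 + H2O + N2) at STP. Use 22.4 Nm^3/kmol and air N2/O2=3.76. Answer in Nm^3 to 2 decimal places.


Per kg fuel: CO2 = (C/12 kmol)*22.4 = (0.831/12)*22.4 = 1.55120 Nm^3
Per kg fuel: H2O = (H/2 kmol)*22.4 = (0.127/2)*22.4 = 1.42240 Nm^3
O2 needed per kg fuel = C/12 + H/4 = 0.831/12 + 0.127/4 = 0.10100000 kmol
Per kg fuel: N2 = O2*3.76*22.4 = 0.10100000*3.76*22.4 = 8.50662 Nm^3
Total per kg = 1.55120 + 1.42240 + 8.50662 = 11.48022 Nm^3
Total = 11.48022 * 2.3 = 26.40 Nm^3


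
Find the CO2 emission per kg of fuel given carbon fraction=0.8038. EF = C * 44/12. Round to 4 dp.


EF = C_frac * (M_CO2 / M_C)
EF = 0.8038 * (44/12)
EF = 0.8038 * 3.666667 = 2.9473 kg_CO2/kg_fuel


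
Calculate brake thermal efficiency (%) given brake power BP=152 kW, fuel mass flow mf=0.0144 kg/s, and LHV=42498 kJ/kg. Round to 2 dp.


eta_BTE = (BP / (mf * LHV)) * 100
Denominator = 0.0144 * 42498 = 611.9712 kW
eta_BTE = (152 / 611.9712) * 100 = 24.84%


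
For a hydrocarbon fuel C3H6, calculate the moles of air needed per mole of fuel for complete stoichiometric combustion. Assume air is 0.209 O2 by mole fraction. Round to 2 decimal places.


Balanced combustion: C3H6 + 4.5 O2 -> 3 CO2 + 3 H2O
O2 needed = C + H/4 = 3 + 6/4 = 4.50 moles
Air moles = O2 / 0.209 = 4.50 / 0.209 = 21.53 moles air


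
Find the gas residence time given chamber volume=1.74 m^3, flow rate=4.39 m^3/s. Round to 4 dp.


tau = V / Q_flow
tau = 1.74 / 4.39 = 0.3964 s


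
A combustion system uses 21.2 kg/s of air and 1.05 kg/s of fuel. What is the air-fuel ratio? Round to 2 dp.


AFR = m_air / m_fuel
AFR = 21.2 / 1.05 = 20.19


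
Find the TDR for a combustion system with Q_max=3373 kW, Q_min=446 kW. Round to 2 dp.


TDR = Q_max / Q_min
TDR = 3373 / 446 = 7.56


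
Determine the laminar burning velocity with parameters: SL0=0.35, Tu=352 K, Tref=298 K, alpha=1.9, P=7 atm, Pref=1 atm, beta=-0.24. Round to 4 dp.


SL = SL0 * (Tu/Tref)^alpha * (P/Pref)^beta
T ratio = 352/298 = 1.18120805
(T ratio)^alpha = 1.18120805^1.9 = 1.372209
(P/Pref)^beta = 7^(-0.24) = 0.626869
SL = 0.35 * 1.372209 * 0.626869 = 0.3011 m/s


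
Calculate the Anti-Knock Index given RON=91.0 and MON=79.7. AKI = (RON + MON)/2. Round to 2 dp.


AKI = (RON + MON) / 2
AKI = (91.0 + 79.7) / 2
AKI = 170.7 / 2 = 85.35


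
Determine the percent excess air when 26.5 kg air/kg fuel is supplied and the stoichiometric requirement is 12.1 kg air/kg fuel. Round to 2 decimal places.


Excess air = actual - stoichiometric = 26.5 - 12.1 = 14.40 kg/kg fuel
Excess air % = (excess / stoich) * 100 = (14.40 / 12.1) * 100 = 119.01%


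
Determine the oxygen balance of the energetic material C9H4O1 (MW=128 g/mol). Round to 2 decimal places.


OB = -1600 * (2C + H/2 - O) / MW
Inner = 2*9 + 4/2 - 1 = 19.00
OB = -1600 * 19.00 / 128 = -237.50%


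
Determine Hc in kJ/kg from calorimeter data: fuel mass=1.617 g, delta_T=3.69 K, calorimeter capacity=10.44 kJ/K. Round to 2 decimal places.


Hc = C_cal * delta_T / m_fuel
Q_released = 10.44 * 3.69 = 38.5236 kJ
m_fuel = 1.617 g = 1.617/1000 kg = 0.001617 kg
Hc = 38.5236 / 0.001617 = 23824.12 kJ/kg


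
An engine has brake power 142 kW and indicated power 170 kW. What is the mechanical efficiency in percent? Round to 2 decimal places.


eta_mech = (BP / IP) * 100
Ratio = 142 / 170 = 0.8353
eta_mech = 0.8353 * 100 = 83.53%


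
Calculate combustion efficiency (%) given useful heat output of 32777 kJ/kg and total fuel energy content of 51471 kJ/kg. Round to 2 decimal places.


Efficiency = (Q_useful / Q_fuel) * 100
Efficiency = (32777 / 51471) * 100
Efficiency = 0.6368 * 100 = 63.68%


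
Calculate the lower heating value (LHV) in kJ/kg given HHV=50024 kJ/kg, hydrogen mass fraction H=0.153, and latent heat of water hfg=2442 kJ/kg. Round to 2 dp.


LHV = HHV - hfg * 9 * H
Water correction = 2442 * 9 * 0.153 = 3362.634 kJ/kg
LHV = 50024 - 3362.634 = 46661.37 kJ/kg


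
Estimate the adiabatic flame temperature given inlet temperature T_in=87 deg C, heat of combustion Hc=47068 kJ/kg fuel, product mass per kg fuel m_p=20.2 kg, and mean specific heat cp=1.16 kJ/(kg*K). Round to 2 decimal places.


T_ad = T_in + Hc / (m_p * cp)
Denominator = 20.2 * 1.16 = 23.4320
Temperature rise = 47068 / 23.4320 = 2008.71 K
T_ad = 87 + 2008.71 = 2095.71 deg C


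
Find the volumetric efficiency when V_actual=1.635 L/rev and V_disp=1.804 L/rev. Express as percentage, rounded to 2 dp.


eta_v = (V_actual / V_disp) * 100
Ratio = 1.635 / 1.804 = 0.9063
eta_v = 0.9063 * 100 = 90.63%


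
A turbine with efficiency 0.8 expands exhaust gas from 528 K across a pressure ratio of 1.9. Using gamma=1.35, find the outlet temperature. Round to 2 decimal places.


T_out = T_in * (1 - eta * (1 - PR^(-(gamma-1)/gamma)))
Exponent = -(1.35-1)/1.35 = -0.25925926
PR^exp = 1.9^(-0.25925926) = 0.84670193
Factor = 1 - 0.8*(1 - 0.84670193) = 0.87736154
T_out = 528 * 0.87736154 = 463.25 K


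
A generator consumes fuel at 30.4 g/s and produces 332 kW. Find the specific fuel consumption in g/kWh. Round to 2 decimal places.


SFC = (mf / BP) * 3600
Rate = 30.4 / 332 = 0.091566 g/(s*kW)
SFC = 0.091566 * 3600 = 329.64 g/kWh


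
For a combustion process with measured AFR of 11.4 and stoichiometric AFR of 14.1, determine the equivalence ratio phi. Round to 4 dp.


phi = AFR_stoich / AFR_actual
phi = 14.1 / 11.4 = 1.2368


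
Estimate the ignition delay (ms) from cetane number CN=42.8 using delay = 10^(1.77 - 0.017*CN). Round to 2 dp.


delay = 10^(1.77 - 0.017*CN)
Exponent = 1.77 - 0.017*42.8 = 1.0424
delay = 10^1.0424 = 11.03 ms


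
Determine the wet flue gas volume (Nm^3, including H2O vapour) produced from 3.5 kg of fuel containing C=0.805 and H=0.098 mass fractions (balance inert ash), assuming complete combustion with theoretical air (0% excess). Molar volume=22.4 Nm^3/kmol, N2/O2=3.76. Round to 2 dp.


Per kg fuel: CO2 = (C/12 kmol)*22.4 = (0.805/12)*22.4 = 1.50267 Nm^3
Per kg fuel: H2O = (H/2 kmol)*22.4 = (0.098/2)*22.4 = 1.09760 Nm^3
O2 needed per kg fuel = C/12 + H/4 = 0.805/12 + 0.098/4 = 0.09158333 kmol
Per kg fuel: N2 = O2*3.76*22.4 = 0.09158333*3.76*22.4 = 7.71351 Nm^3
Total per kg = 1.50267 + 1.09760 + 7.71351 = 10.31378 Nm^3
Total = 10.31378 * 3.5 = 36.10 Nm^3


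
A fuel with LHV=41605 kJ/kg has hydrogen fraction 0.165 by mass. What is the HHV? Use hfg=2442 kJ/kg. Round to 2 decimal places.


HHV = LHV + hfg * 9 * H
Water addition = 2442 * 9 * 0.165 = 3626.370 kJ/kg
HHV = 41605 + 3626.370 = 45231.37 kJ/kg


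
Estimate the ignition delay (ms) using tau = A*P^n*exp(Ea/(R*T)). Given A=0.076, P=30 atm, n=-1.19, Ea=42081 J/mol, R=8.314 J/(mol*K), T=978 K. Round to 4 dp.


tau = A * P^n * exp(Ea/(R*T))
P^n = 30^(-1.19) = 0.01746730
Ea/(R*T) = 42081/(8.314*978) = 5.175320
exp(Ea/(R*T)) = 176.853132
tau = 0.076 * 0.01746730 * 176.853132 = 0.2348 ms


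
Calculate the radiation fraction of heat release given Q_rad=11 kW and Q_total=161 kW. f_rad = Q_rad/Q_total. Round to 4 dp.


f_rad = Q_rad / Q_total
f_rad = 11 / 161 = 0.0683


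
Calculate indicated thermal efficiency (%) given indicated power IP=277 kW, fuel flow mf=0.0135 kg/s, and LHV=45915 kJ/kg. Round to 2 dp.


eta_ith = (IP / (mf * LHV)) * 100
Denominator = 0.0135 * 45915 = 619.8525 kW
eta_ith = (277 / 619.8525) * 100 = 44.69%


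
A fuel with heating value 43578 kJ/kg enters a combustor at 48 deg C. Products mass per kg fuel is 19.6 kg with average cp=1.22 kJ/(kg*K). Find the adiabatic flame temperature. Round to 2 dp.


T_ad = T_in + Hc / (m_p * cp)
Denominator = 19.6 * 1.22 = 23.9120
Temperature rise = 43578 / 23.9120 = 1822.43 K
T_ad = 48 + 1822.43 = 1870.43 deg C


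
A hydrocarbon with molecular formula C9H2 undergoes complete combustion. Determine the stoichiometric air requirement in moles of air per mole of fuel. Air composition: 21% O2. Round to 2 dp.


Balanced combustion: C9H2 + 9.5 O2 -> 9 CO2 + 1 H2O
O2 needed = C + H/4 = 9 + 2/4 = 9.50 moles
Air moles = O2 / 0.21 = 9.50 / 0.21 = 45.24 moles air


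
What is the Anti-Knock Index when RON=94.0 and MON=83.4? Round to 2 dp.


AKI = (RON + MON) / 2
AKI = (94.0 + 83.4) / 2
AKI = 177.4 / 2 = 88.70


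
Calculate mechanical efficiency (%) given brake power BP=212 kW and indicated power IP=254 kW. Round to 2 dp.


eta_mech = (BP / IP) * 100
Ratio = 212 / 254 = 0.8346
eta_mech = 0.8346 * 100 = 83.46%


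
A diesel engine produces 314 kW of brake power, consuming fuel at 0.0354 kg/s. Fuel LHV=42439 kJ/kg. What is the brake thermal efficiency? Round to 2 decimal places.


eta_BTE = (BP / (mf * LHV)) * 100
Denominator = 0.0354 * 42439 = 1502.3406 kW
eta_BTE = (314 / 1502.3406) * 100 = 20.90%


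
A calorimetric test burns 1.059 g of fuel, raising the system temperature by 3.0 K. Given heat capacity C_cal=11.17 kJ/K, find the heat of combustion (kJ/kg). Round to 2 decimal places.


Hc = C_cal * delta_T / m_fuel
Q_released = 11.17 * 3.0 = 33.5100 kJ
m_fuel = 1.059 g = 1.059/1000 kg = 0.001059 kg
Hc = 33.5100 / 0.001059 = 31643.06 kJ/kg


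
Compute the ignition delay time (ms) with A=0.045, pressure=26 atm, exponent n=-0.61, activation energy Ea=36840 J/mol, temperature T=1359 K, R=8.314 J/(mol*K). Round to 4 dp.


tau = A * P^n * exp(Ea/(R*T))
P^n = 26^(-0.61) = 0.13704597
Ea/(R*T) = 36840/(8.314*1359) = 3.260545
exp(Ea/(R*T)) = 26.063727
tau = 0.045 * 0.13704597 * 26.063727 = 0.1607 ms


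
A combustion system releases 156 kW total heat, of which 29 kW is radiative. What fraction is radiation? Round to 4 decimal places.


f_rad = Q_rad / Q_total
f_rad = 29 / 156 = 0.1859


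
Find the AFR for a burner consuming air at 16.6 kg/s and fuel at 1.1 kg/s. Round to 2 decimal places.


AFR = m_air / m_fuel
AFR = 16.6 / 1.1 = 15.09


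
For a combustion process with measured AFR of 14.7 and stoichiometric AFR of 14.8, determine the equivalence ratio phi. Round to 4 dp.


phi = AFR_stoich / AFR_actual
phi = 14.8 / 14.7 = 1.0068


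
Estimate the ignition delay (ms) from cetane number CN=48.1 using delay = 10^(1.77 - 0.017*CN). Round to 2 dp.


delay = 10^(1.77 - 0.017*CN)
Exponent = 1.77 - 0.017*48.1 = 0.9523
delay = 10^0.9523 = 8.96 ms


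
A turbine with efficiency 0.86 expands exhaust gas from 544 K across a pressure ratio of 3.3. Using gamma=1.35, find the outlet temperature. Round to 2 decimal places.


T_out = T_in * (1 - eta * (1 - PR^(-(gamma-1)/gamma)))
Exponent = -(1.35-1)/1.35 = -0.25925926
PR^exp = 3.3^(-0.25925926) = 0.73378775
Factor = 1 - 0.86*(1 - 0.73378775) = 0.77105747
T_out = 544 * 0.77105747 = 419.46 K


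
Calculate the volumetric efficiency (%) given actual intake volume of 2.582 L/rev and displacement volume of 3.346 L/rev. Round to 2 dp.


eta_v = (V_actual / V_disp) * 100
Ratio = 2.582 / 3.346 = 0.7717
eta_v = 0.7717 * 100 = 77.17%


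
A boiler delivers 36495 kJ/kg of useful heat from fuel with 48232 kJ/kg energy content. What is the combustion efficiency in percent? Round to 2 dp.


Efficiency = (Q_useful / Q_fuel) * 100
Efficiency = (36495 / 48232) * 100
Efficiency = 0.7567 * 100 = 75.67%


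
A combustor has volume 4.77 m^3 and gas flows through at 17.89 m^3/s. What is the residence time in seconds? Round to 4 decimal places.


tau = V / Q_flow
tau = 4.77 / 17.89 = 0.2666 s


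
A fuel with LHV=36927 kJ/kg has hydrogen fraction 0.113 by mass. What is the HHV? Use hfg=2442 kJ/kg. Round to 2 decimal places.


HHV = LHV + hfg * 9 * H
Water addition = 2442 * 9 * 0.113 = 2483.514 kJ/kg
HHV = 36927 + 2483.514 = 39410.51 kJ/kg


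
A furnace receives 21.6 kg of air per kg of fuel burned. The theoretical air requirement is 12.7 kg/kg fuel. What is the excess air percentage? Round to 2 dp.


Excess air = actual - stoichiometric = 21.6 - 12.7 = 8.90 kg/kg fuel
Excess air % = (excess / stoich) * 100 = (8.90 / 12.7) * 100 = 70.08%


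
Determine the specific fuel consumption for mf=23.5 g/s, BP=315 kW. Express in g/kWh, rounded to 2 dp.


SFC = (mf / BP) * 3600
Rate = 23.5 / 315 = 0.074603 g/(s*kW)
SFC = 0.074603 * 3600 = 268.57 g/kWh


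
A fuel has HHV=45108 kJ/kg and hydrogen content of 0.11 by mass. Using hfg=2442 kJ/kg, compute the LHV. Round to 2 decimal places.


LHV = HHV - hfg * 9 * H
Water correction = 2442 * 9 * 0.11 = 2417.580 kJ/kg
LHV = 45108 - 2417.580 = 42690.42 kJ/kg


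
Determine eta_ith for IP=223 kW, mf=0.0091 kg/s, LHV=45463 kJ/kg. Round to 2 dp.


eta_ith = (IP / (mf * LHV)) * 100
Denominator = 0.0091 * 45463 = 413.7133 kW
eta_ith = (223 / 413.7133) * 100 = 53.90%


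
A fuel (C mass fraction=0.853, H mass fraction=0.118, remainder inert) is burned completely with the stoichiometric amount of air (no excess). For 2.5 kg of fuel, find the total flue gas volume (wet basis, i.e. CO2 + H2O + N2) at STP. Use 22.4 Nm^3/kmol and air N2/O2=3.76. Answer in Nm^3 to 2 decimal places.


Per kg fuel: CO2 = (C/12 kmol)*22.4 = (0.853/12)*22.4 = 1.59227 Nm^3
Per kg fuel: H2O = (H/2 kmol)*22.4 = (0.118/2)*22.4 = 1.32160 Nm^3
O2 needed per kg fuel = C/12 + H/4 = 0.853/12 + 0.118/4 = 0.10058333 kmol
Per kg fuel: N2 = O2*3.76*22.4 = 0.10058333*3.76*22.4 = 8.47153 Nm^3
Total per kg = 1.59227 + 1.32160 + 8.47153 = 11.38540 Nm^3
Total = 11.38540 * 2.5 = 28.46 Nm^3


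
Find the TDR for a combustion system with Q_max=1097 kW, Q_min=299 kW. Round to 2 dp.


TDR = Q_max / Q_min
TDR = 1097 / 299 = 3.67


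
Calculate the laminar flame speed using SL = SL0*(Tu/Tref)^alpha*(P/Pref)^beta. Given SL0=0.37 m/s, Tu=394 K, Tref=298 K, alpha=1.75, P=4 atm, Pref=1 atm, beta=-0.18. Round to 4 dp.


SL = SL0 * (Tu/Tref)^alpha * (P/Pref)^beta
T ratio = 394/298 = 1.32214765
(T ratio)^alpha = 1.32214765^1.75 = 1.630196
(P/Pref)^beta = 4^(-0.18) = 0.779165
SL = 0.37 * 1.630196 * 0.779165 = 0.4700 m/s


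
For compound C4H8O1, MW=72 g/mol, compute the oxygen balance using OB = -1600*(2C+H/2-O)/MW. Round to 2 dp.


OB = -1600 * (2C + H/2 - O) / MW
Inner = 2*4 + 8/2 - 1 = 11.00
OB = -1600 * 11.00 / 72 = -244.44%


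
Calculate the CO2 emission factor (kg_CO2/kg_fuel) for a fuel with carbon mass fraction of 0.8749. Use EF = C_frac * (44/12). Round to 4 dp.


EF = C_frac * (M_CO2 / M_C)
EF = 0.8749 * (44/12)
EF = 0.8749 * 3.666667 = 3.2080 kg_CO2/kg_fuel


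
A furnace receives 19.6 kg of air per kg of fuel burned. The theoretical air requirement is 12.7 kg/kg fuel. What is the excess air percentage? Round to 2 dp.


Excess air = actual - stoichiometric = 19.6 - 12.7 = 6.90 kg/kg fuel
Excess air % = (excess / stoich) * 100 = (6.90 / 12.7) * 100 = 54.33%


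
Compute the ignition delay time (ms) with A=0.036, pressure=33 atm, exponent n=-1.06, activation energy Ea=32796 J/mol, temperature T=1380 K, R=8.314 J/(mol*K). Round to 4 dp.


tau = A * P^n * exp(Ea/(R*T))
P^n = 33^(-1.06) = 0.02456831
Ea/(R*T) = 32796/(8.314*1380) = 2.858458
exp(Ea/(R*T)) = 17.434617
tau = 0.036 * 0.02456831 * 17.434617 = 0.0154 ms


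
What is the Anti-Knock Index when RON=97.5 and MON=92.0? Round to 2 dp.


AKI = (RON + MON) / 2
AKI = (97.5 + 92.0) / 2
AKI = 189.5 / 2 = 94.75


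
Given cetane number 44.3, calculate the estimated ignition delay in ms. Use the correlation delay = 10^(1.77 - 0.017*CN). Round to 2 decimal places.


delay = 10^(1.77 - 0.017*CN)
Exponent = 1.77 - 0.017*44.3 = 1.0169
delay = 10^1.0169 = 10.40 ms


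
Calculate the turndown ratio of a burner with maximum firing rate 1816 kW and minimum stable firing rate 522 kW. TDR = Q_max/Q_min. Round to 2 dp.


TDR = Q_max / Q_min
TDR = 1816 / 522 = 3.48


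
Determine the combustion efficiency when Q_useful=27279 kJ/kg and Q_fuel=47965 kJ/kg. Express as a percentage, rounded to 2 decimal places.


Efficiency = (Q_useful / Q_fuel) * 100
Efficiency = (27279 / 47965) * 100
Efficiency = 0.5687 * 100 = 56.87%


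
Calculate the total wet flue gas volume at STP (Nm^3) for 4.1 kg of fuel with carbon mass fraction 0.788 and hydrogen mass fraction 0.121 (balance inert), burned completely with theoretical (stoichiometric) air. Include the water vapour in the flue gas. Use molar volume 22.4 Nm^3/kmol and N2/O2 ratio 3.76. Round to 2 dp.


Per kg fuel: CO2 = (C/12 kmol)*22.4 = (0.788/12)*22.4 = 1.47093 Nm^3
Per kg fuel: H2O = (H/2 kmol)*22.4 = (0.121/2)*22.4 = 1.35520 Nm^3
O2 needed per kg fuel = C/12 + H/4 = 0.788/12 + 0.121/4 = 0.09591667 kmol
Per kg fuel: N2 = O2*3.76*22.4 = 0.09591667*3.76*22.4 = 8.07849 Nm^3
Total per kg = 1.47093 + 1.35520 + 8.07849 = 10.90462 Nm^3
Total = 10.90462 * 4.1 = 44.71 Nm^3


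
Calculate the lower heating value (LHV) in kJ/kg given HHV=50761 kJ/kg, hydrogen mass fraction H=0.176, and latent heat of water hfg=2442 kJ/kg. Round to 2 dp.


LHV = HHV - hfg * 9 * H
Water correction = 2442 * 9 * 0.176 = 3868.128 kJ/kg
LHV = 50761 - 3868.128 = 46892.87 kJ/kg


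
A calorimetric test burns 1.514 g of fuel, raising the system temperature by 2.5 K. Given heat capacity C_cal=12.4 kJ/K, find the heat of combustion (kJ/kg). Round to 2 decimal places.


Hc = C_cal * delta_T / m_fuel
Q_released = 12.4 * 2.5 = 31.0000 kJ
m_fuel = 1.514 g = 1.514/1000 kg = 0.001514 kg
Hc = 31.0000 / 0.001514 = 20475.56 kJ/kg


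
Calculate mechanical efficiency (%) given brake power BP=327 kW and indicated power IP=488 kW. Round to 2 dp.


eta_mech = (BP / IP) * 100
Ratio = 327 / 488 = 0.6701
eta_mech = 0.6701 * 100 = 67.01%


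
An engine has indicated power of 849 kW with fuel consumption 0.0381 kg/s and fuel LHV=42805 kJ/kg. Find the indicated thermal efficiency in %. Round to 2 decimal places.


eta_ith = (IP / (mf * LHV)) * 100
Denominator = 0.0381 * 42805 = 1630.8705 kW
eta_ith = (849 / 1630.8705) * 100 = 52.06%


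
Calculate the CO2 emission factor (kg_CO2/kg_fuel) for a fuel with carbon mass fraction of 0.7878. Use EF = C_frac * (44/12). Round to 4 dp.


EF = C_frac * (M_CO2 / M_C)
EF = 0.7878 * (44/12)
EF = 0.7878 * 3.666667 = 2.8886 kg_CO2/kg_fuel


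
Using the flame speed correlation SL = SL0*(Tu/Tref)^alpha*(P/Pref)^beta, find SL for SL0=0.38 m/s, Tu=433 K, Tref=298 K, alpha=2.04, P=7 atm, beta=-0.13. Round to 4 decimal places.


SL = SL0 * (Tu/Tref)^alpha * (P/Pref)^beta
T ratio = 433/298 = 1.45302013
(T ratio)^alpha = 1.45302013^2.04 = 2.143059
(P/Pref)^beta = 7^(-0.13) = 0.776492
SL = 0.38 * 2.143059 * 0.776492 = 0.6323 m/s


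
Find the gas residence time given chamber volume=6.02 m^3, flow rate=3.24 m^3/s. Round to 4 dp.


tau = V / Q_flow
tau = 6.02 / 3.24 = 1.8580 s


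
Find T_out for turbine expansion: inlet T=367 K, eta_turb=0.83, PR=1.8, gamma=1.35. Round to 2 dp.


T_out = T_in * (1 - eta * (1 - PR^(-(gamma-1)/gamma)))
Exponent = -(1.35-1)/1.35 = -0.25925926
PR^exp = 1.8^(-0.25925926) = 0.85865408
Factor = 1 - 0.83*(1 - 0.85865408) = 0.88268289
T_out = 367 * 0.88268289 = 323.94 K


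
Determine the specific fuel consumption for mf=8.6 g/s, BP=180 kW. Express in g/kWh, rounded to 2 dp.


SFC = (mf / BP) * 3600
Rate = 8.6 / 180 = 0.047778 g/(s*kW)
SFC = 0.047778 * 3600 = 172.00 g/kWh


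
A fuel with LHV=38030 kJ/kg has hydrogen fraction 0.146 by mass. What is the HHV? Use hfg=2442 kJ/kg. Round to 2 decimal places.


HHV = LHV + hfg * 9 * H
Water addition = 2442 * 9 * 0.146 = 3208.788 kJ/kg
HHV = 38030 + 3208.788 = 41238.79 kJ/kg


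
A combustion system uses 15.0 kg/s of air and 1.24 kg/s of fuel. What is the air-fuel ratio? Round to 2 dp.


AFR = m_air / m_fuel
AFR = 15.0 / 1.24 = 12.10


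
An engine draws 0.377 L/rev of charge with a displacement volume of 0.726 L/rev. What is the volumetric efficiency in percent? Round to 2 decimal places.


eta_v = (V_actual / V_disp) * 100
Ratio = 0.377 / 0.726 = 0.5193
eta_v = 0.5193 * 100 = 51.93%
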